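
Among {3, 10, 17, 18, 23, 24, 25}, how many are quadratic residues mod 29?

3

(3/29) = -1 → non-residue.
(10/29) = -1 → non-residue.
(17/29) = -1 → non-residue.
(18/29) = -1 → non-residue.
(23/29) = +1 → QR.
(24/29) = +1 → QR.
(25/29) = +1 → QR.
Total quadratic residues among the 7: 3.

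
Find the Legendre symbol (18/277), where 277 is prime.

Pull out 2: since 277 ≡ 5 (mod 8), (2/277) = -1.
Reciprocity: 9 ≡ 1 and 277 ≡ 1 (mod 4), so (9/277) = +(277/9).
Reduce top mod 9: now compute (7/9).
Reciprocity: 7 ≡ 3 and 9 ≡ 1 (mod 4), so (7/9) = +(9/7).
Reduce top mod 7: now compute (2/7).
Pull out 2: since 7 ≡ 7 (mod 8), (2/7) = +1.
Reached (1/7) = 1. Collecting the sign flips along the way, the symbol is -1.

-1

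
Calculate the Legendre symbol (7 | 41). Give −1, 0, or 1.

-1

Reciprocity: 7 ≡ 3 and 41 ≡ 1 (mod 4), so (7/41) = +(41/7).
Reduce top mod 7: now compute (6/7).
Pull out 2: since 7 ≡ 7 (mod 8), (2/7) = +1.
Reciprocity: 3 ≡ 3 and 7 ≡ 3 (mod 4), so (3/7) = −(7/3).
Reduce top mod 3: now compute (1/3).
Reached (1/3) = 1. Collecting the sign flips along the way, the symbol is -1.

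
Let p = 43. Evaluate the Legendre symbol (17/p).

Euler's criterion: (17/43) ≡ 17^21 (mod 43).
17^2 ≡ 31 (mod 43)
17^4 ≡ 15 (mod 43)
17^8 ≡ 10 (mod 43)
17^16 ≡ 14 (mod 43)
17^21 = 17^(16+4+1) ≡ 1 (mod 43).
Result is 1, so (17/43) = 1.

1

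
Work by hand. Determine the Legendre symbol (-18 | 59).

Euler's criterion: (-18/59) ≡ 41^29 (mod 59).
41^2 ≡ 29 (mod 59)
41^4 ≡ 15 (mod 59)
41^8 ≡ 48 (mod 59)
41^16 ≡ 3 (mod 59)
41^29 = 41^(16+8+4+1) ≡ 1 (mod 59).
Result is 1, so (-18/59) = 1.

1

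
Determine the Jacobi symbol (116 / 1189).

0

Pull out 2^2: since 1189 ≡ 5 (mod 8), (2/1189) = -1, so (2/1189)^2 = +1.
Reciprocity: 29 ≡ 1 and 1189 ≡ 1 (mod 4), so (29/1189) = +(1189/29).
Reduce top mod 29: now compute (0/29).
Top reduces to 0: gcd > 1, so the symbol is 0.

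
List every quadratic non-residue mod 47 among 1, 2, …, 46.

5 10 11 13 15 19 20 22 23 26 29 30 31 33 35 38 39 40 41 43 44 45 46

Square k = 1,…,23 (k and 47−k give the same square):
1²=1, 2²=4, 3²=9, 4²=16, 5²=25, 6²=36, 7²≡2, 8²≡17, 9²≡34, 10²≡6, 11²≡27, 12²≡3, 13²≡28, 14²≡8, 15²≡37, 16²≡21, 17²≡7, 18²≡42, 19²≡32, 20²≡24, 21²≡18, 22²≡14, 23²≡12 (mod 47).
The residues are {1, 2, 3, 4, 6, 7, 8, 9, 12, 14, 16, 17, 18, 21, 24, 25, 27, 28, 32, 34, 36, 37, 42}; the non-residues are the remaining 23 nonzero classes.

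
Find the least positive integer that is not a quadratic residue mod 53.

(2/53) = −1, so 2 is the smallest positive non-residue mod 53.

2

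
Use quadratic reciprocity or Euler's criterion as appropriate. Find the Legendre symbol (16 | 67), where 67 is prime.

1

Euler's criterion: (16/67) ≡ 16^33 (mod 67).
16^2 ≡ 55 (mod 67)
16^4 ≡ 10 (mod 67)
16^8 ≡ 33 (mod 67)
16^16 ≡ 17 (mod 67)
16^32 ≡ 21 (mod 67)
16^33 = 16^(32+1) ≡ 1 (mod 67).
Result is 1, so (16/67) = 1.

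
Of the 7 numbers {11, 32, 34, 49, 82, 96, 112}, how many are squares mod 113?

(11/113) = +1 → QR.
(32/113) = +1 → QR.
(34/113) = -1 → non-residue.
(49/113) = +1 → QR.
(82/113) = +1 → QR.
(96/113) = -1 → non-residue.
(112/113) = +1 → QR.
Total quadratic residues among the 7: 5.

5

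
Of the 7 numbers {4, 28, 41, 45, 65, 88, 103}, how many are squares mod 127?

4

(4/127) = +1 → QR.
(28/127) = -1 → non-residue.
(41/127) = +1 → QR.
(45/127) = -1 → non-residue.
(65/127) = -1 → non-residue.
(88/127) = +1 → QR.
(103/127) = +1 → QR.
Total quadratic residues among the 7: 4.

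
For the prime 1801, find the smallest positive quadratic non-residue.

11

(2/1801) = +1, so 2 is a residue.
(3/1801) = +1, so 3 is a residue.
(4/1801) = +1, so 4 is a residue.
(5/1801) = +1, so 5 is a residue.
(6/1801) = +1, so 6 is a residue.
(7/1801) = +1, so 7 is a residue.
(8/1801) = +1, so 8 is a residue.
(9/1801) = +1, so 9 is a residue.
(10/1801) = +1, so 10 is a residue.
(11/1801) = −1, so 11 is the smallest positive non-residue mod 1801.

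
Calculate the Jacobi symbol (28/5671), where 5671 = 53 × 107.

-1

Pull out 2^2: since 5671 ≡ 7 (mod 8), (2/5671) = +1, so (2/5671)^2 = +1.
Reciprocity: 7 ≡ 3 and 5671 ≡ 3 (mod 4), so (7/5671) = −(5671/7).
Reduce top mod 7: now compute (1/7).
Reached (1/7) = 1. Collecting the sign flips along the way, the symbol is -1.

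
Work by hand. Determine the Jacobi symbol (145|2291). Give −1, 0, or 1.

Reciprocity: 145 ≡ 1 and 2291 ≡ 3 (mod 4), so (145/2291) = +(2291/145).
Reduce top mod 145: now compute (116/145).
Pull out 2^2: since 145 ≡ 1 (mod 8), (2/145) = +1, so (2/145)^2 = +1.
Reciprocity: 29 ≡ 1 and 145 ≡ 1 (mod 4), so (29/145) = +(145/29).
Reduce top mod 29: now compute (0/29).
Top reduces to 0: gcd > 1, so the symbol is 0.

0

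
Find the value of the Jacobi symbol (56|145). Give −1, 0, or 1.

Pull out 2^3: since 145 ≡ 1 (mod 8), (2/145) = +1, so (2/145)^3 = +1.
Reciprocity: 7 ≡ 3 and 145 ≡ 1 (mod 4), so (7/145) = +(145/7).
Reduce top mod 7: now compute (5/7).
Reciprocity: 5 ≡ 1 and 7 ≡ 3 (mod 4), so (5/7) = +(7/5).
Reduce top mod 5: now compute (2/5).
Pull out 2: since 5 ≡ 5 (mod 8), (2/5) = -1.
Reached (1/5) = 1. Collecting the sign flips along the way, the symbol is -1.

-1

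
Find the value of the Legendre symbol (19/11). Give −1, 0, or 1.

-1

First reduce: 19 ≡ 8 (mod 11).
Pull out 2^3: since 11 ≡ 3 (mod 8), (2/11) = -1, so (2/11)^3 = -1.
Reached (1/11) = 1. Collecting the sign flips along the way, the symbol is -1.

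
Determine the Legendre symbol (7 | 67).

Reciprocity: 7 ≡ 3 and 67 ≡ 3 (mod 4), so (7/67) = −(67/7).
Reduce top mod 7: now compute (4/7).
Pull out 2^2: since 7 ≡ 7 (mod 8), (2/7) = +1, so (2/7)^2 = +1.
Reached (1/7) = 1. Collecting the sign flips along the way, the symbol is -1.

-1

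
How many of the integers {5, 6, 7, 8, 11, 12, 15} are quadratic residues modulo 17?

2

(5/17) = -1 → non-residue.
(6/17) = -1 → non-residue.
(7/17) = -1 → non-residue.
(8/17) = +1 → QR.
(11/17) = -1 → non-residue.
(12/17) = -1 → non-residue.
(15/17) = +1 → QR.
Total quadratic residues among the 7: 2.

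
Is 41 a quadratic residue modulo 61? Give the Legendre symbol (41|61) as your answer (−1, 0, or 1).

Reciprocity: 41 ≡ 1 and 61 ≡ 1 (mod 4), so (41/61) = +(61/41).
Reduce top mod 41: now compute (20/41).
Pull out 2^2: since 41 ≡ 1 (mod 8), (2/41) = +1, so (2/41)^2 = +1.
Reciprocity: 5 ≡ 1 and 41 ≡ 1 (mod 4), so (5/41) = +(41/5).
Reduce top mod 5: now compute (1/5).
Reached (1/5) = 1. Collecting the sign flips along the way, the symbol is +1.

1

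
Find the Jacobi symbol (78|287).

1

Pull out 2: since 287 ≡ 7 (mod 8), (2/287) = +1.
Reciprocity: 39 ≡ 3 and 287 ≡ 3 (mod 4), so (39/287) = −(287/39).
Reduce top mod 39: now compute (14/39).
Pull out 2: since 39 ≡ 7 (mod 8), (2/39) = +1.
Reciprocity: 7 ≡ 3 and 39 ≡ 3 (mod 4), so (7/39) = −(39/7).
Reduce top mod 7: now compute (4/7).
Pull out 2^2: since 7 ≡ 7 (mod 8), (2/7) = +1, so (2/7)^2 = +1.
Reached (1/7) = 1. Collecting the sign flips along the way, the symbol is +1.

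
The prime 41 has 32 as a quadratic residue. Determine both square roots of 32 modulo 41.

14, 27

41 ≡ 1 (mod 4), so we find a root by search.
Trying successive values, 14² = 196 ≡ 32 (mod 41). The other root is 41 − 14 = 27.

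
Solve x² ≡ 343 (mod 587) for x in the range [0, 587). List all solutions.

Since 587 ≡ 3 (mod 4), a square root of 343 is 343^((587+1)/4) = 343^147 mod 587.
Repeated squaring: 343^2≡249, 343^4≡366, 343^8≡120, 343^16≡312, 343^32≡489, 343^64≡212, 343^128≡332 (mod 587).
343^147 = 343^(128+16+2+1) ≡ 179 (mod 587).
Check: 179² = 32041 ≡ 343 (mod 587). The two roots are 179 and 408.

179, 408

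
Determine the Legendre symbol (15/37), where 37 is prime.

Reciprocity: 15 ≡ 3 and 37 ≡ 1 (mod 4), so (15/37) = +(37/15).
Reduce top mod 15: now compute (7/15).
Reciprocity: 7 ≡ 3 and 15 ≡ 3 (mod 4), so (7/15) = −(15/7).
Reduce top mod 7: now compute (1/7).
Reached (1/7) = 1. Collecting the sign flips along the way, the symbol is -1.

-1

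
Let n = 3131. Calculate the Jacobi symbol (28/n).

Pull out 2^2: since 3131 ≡ 3 (mod 8), (2/3131) = -1, so (2/3131)^2 = +1.
Reciprocity: 7 ≡ 3 and 3131 ≡ 3 (mod 4), so (7/3131) = −(3131/7).
Reduce top mod 7: now compute (2/7).
Pull out 2: since 7 ≡ 7 (mod 8), (2/7) = +1.
Reached (1/7) = 1. Collecting the sign flips along the way, the symbol is -1.

-1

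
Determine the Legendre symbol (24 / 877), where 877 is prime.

Pull out 2^3: since 877 ≡ 5 (mod 8), (2/877) = -1, so (2/877)^3 = -1.
Reciprocity: 3 ≡ 3 and 877 ≡ 1 (mod 4), so (3/877) = +(877/3).
Reduce top mod 3: now compute (1/3).
Reached (1/3) = 1. Collecting the sign flips along the way, the symbol is -1.

-1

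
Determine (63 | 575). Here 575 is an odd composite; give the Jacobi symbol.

Reciprocity: 63 ≡ 3 and 575 ≡ 3 (mod 4), so (63/575) = −(575/63).
Reduce top mod 63: now compute (8/63).
Pull out 2^3: since 63 ≡ 7 (mod 8), (2/63) = +1, so (2/63)^3 = +1.
Reached (1/63) = 1. Collecting the sign flips along the way, the symbol is -1.

-1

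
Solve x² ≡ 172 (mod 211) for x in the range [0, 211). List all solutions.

Since 211 ≡ 3 (mod 4), a square root of 172 is 172^((211+1)/4) = 172^53 mod 211.
Repeated squaring: 172^2≡44, 172^4≡37, 172^8≡103, 172^16≡59, 172^32≡105 (mod 211).
172^53 = 172^(32+16+4+1) ≡ 52 (mod 211).
Check: 52² = 2704 ≡ 172 (mod 211). The two roots are 52 and 159.

52, 159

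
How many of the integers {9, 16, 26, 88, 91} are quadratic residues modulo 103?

(9/103) = +1 → QR.
(16/103) = +1 → QR.
(26/103) = +1 → QR.
(88/103) = -1 → non-residue.
(91/103) = +1 → QR.
Total quadratic residues among the 5: 4.

4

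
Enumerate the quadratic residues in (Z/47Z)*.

1 2 3 4 6 7 8 9 12 14 16 17 18 21 24 25 27 28 32 34 36 37 42

Square k = 1,…,23 (k and 47−k give the same square):
1²=1, 2²=4, 3²=9, 4²=16, 5²=25, 6²=36, 7²≡2, 8²≡17, 9²≡34, 10²≡6, 11²≡27, 12²≡3, 13²≡28, 14²≡8, 15²≡37, 16²≡21, 17²≡7, 18²≡42, 19²≡32, 20²≡24, 21²≡18, 22²≡14, 23²≡12 (mod 47).
So the quadratic residues mod 47 are {1, 2, 3, 4, 6, 7, 8, 9, 12, 14, 16, 17, 18, 21, 24, 25, 27, 28, 32, 34, 36, 37, 42}.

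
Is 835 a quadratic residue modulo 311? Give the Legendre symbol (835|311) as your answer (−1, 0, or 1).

-1

First reduce: 835 ≡ 213 (mod 311).
Reciprocity: 213 ≡ 1 and 311 ≡ 3 (mod 4), so (213/311) = +(311/213).
Reduce top mod 213: now compute (98/213).
Pull out 2: since 213 ≡ 5 (mod 8), (2/213) = -1.
Reciprocity: 49 ≡ 1 and 213 ≡ 1 (mod 4), so (49/213) = +(213/49).
Reduce top mod 49: now compute (17/49).
Reciprocity: 17 ≡ 1 and 49 ≡ 1 (mod 4), so (17/49) = +(49/17).
Reduce top mod 17: now compute (15/17).
Reciprocity: 15 ≡ 3 and 17 ≡ 1 (mod 4), so (15/17) = +(17/15).
Reduce top mod 15: now compute (2/15).
Pull out 2: since 15 ≡ 7 (mod 8), (2/15) = +1.
Reached (1/15) = 1. Collecting the sign flips along the way, the symbol is -1.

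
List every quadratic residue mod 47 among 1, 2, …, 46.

Square k = 1,…,23 (k and 47−k give the same square):
1²=1, 2²=4, 3²=9, 4²=16, 5²=25, 6²=36, 7²≡2, 8²≡17, 9²≡34, 10²≡6, 11²≡27, 12²≡3, 13²≡28, 14²≡8, 15²≡37, 16²≡21, 17²≡7, 18²≡42, 19²≡32, 20²≡24, 21²≡18, 22²≡14, 23²≡12 (mod 47).
So the quadratic residues mod 47 are {1, 2, 3, 4, 6, 7, 8, 9, 12, 14, 16, 17, 18, 21, 24, 25, 27, 28, 32, 34, 36, 37, 42}.

1 2 3 4 6 7 8 9 12 14 16 17 18 21 24 25 27 28 32 34 36 37 42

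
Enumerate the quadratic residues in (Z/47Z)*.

Square k = 1,…,23 (k and 47−k give the same square):
1²=1, 2²=4, 3²=9, 4²=16, 5²=25, 6²=36, 7²≡2, 8²≡17, 9²≡34, 10²≡6, 11²≡27, 12²≡3, 13²≡28, 14²≡8, 15²≡37, 16²≡21, 17²≡7, 18²≡42, 19²≡32, 20²≡24, 21²≡18, 22²≡14, 23²≡12 (mod 47).
So the quadratic residues mod 47 are {1, 2, 3, 4, 6, 7, 8, 9, 12, 14, 16, 17, 18, 21, 24, 25, 27, 28, 32, 34, 36, 37, 42}.

1,2,3,4,6,7,8,9,12,14,16,17,18,21,24,25,27,28,32,34,36,37,42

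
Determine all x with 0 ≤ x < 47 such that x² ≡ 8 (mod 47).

Since 47 ≡ 3 (mod 4), a square root of 8 is 8^((47+1)/4) = 8^12 mod 47.
Repeated squaring: 8^2≡17, 8^4≡7, 8^8≡2 (mod 47).
8^12 = 8^(8+4) ≡ 14 (mod 47).
Check: 14² = 196 ≡ 8 (mod 47). The two roots are 14 and 33.

14, 33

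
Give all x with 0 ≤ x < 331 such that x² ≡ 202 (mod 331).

99, 232

Since 331 ≡ 3 (mod 4), a square root of 202 is 202^((331+1)/4) = 202^83 mod 331.
Repeated squaring: 202^2≡91, 202^4≡6, 202^8≡36, 202^16≡303, 202^32≡122, 202^64≡320 (mod 331).
202^83 = 202^(64+16+2+1) ≡ 232 (mod 331).
Check: 232² = 53824 ≡ 202 (mod 331). The two roots are 99 and 232.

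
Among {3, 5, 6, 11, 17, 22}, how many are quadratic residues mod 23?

(3/23) = +1 → QR.
(5/23) = -1 → non-residue.
(6/23) = +1 → QR.
(11/23) = -1 → non-residue.
(17/23) = -1 → non-residue.
(22/23) = -1 → non-residue.
Total quadratic residues among the 6: 2.

2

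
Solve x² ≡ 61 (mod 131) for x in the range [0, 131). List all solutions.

42, 89

Since 131 ≡ 3 (mod 4), a square root of 61 is 61^((131+1)/4) = 61^33 mod 131.
Repeated squaring: 61^2≡53, 61^4≡58, 61^8≡89, 61^16≡61, 61^32≡53 (mod 131).
61^33 = 61^(32+1) ≡ 89 (mod 131).
Check: 89² = 7921 ≡ 61 (mod 131). The two roots are 42 and 89.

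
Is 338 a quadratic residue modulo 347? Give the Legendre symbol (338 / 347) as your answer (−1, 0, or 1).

Pull out 2: since 347 ≡ 3 (mod 8), (2/347) = -1.
Reciprocity: 169 ≡ 1 and 347 ≡ 3 (mod 4), so (169/347) = +(347/169).
Reduce top mod 169: now compute (9/169).
Reciprocity: 9 ≡ 1 and 169 ≡ 1 (mod 4), so (9/169) = +(169/9).
Reduce top mod 9: now compute (7/9).
Reciprocity: 7 ≡ 3 and 9 ≡ 1 (mod 4), so (7/9) = +(9/7).
Reduce top mod 7: now compute (2/7).
Pull out 2: since 7 ≡ 7 (mod 8), (2/7) = +1.
Reached (1/7) = 1. Collecting the sign flips along the way, the symbol is -1.

-1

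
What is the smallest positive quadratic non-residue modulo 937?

(2/937) = +1, so 2 is a residue.
(3/937) = +1, so 3 is a residue.
(4/937) = +1, so 4 is a residue.
(5/937) = −1, so 5 is the smallest positive non-residue mod 937.

5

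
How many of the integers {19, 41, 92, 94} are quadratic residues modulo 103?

3

(19/103) = +1 → QR.
(41/103) = +1 → QR.
(92/103) = +1 → QR.
(94/103) = -1 → non-residue.
Total quadratic residues among the 4: 3.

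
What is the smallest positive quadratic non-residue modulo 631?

(2/631) = +1, so 2 is a residue.
(3/631) = −1, so 3 is the smallest positive non-residue mod 631.

3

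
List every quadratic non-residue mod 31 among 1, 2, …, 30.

Square k = 1,…,15 (k and 31−k give the same square):
1²=1, 2²=4, 3²=9, 4²=16, 5²=25, 6²≡5, 7²≡18, 8²≡2, 9²≡19, 10²≡7, 11²≡28, 12²≡20, 13²≡14, 14²≡10, 15²≡8 (mod 31).
The residues are {1, 2, 4, 5, 7, 8, 9, 10, 14, 16, 18, 19, 20, 25, 28}; the non-residues are the remaining 15 nonzero classes.

3 6 11 12 13 15 17 21 22 23 24 26 27 29 30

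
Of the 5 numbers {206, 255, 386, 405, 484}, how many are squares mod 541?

(206/541) = -1 → non-residue.
(255/541) = -1 → non-residue.
(386/541) = +1 → QR.
(405/541) = +1 → QR.
(484/541) = +1 → QR.
Total quadratic residues among the 5: 3.

3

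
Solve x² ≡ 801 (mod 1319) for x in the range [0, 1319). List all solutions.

86, 1233

Since 1319 ≡ 3 (mod 4), a square root of 801 is 801^((1319+1)/4) = 801^330 mod 1319.
Repeated squaring: 801^2≡567, 801^4≡972, 801^8≡380, 801^16≡629, 801^32≡1260, 801^64≡843, 801^128≡1027, 801^256≡848 (mod 1319).
801^330 = 801^(256+64+8+2) ≡ 86 (mod 1319).
Check: 86² = 7396 ≡ 801 (mod 1319). The two roots are 86 and 1233.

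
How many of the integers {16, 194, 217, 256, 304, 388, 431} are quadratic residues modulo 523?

5

(16/523) = +1 → QR.
(194/523) = +1 → QR.
(217/523) = +1 → QR.
(256/523) = +1 → QR.
(304/523) = +1 → QR.
(388/523) = -1 → non-residue.
(431/523) = -1 → non-residue.
Total quadratic residues among the 7: 5.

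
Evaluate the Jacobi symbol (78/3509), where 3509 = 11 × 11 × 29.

1

Pull out 2: since 3509 ≡ 5 (mod 8), (2/3509) = -1.
Reciprocity: 39 ≡ 3 and 3509 ≡ 1 (mod 4), so (39/3509) = +(3509/39).
Reduce top mod 39: now compute (38/39).
Pull out 2: since 39 ≡ 7 (mod 8), (2/39) = +1.
Reciprocity: 19 ≡ 3 and 39 ≡ 3 (mod 4), so (19/39) = −(39/19).
Reduce top mod 19: now compute (1/19).
Reached (1/19) = 1. Collecting the sign flips along the way, the symbol is +1.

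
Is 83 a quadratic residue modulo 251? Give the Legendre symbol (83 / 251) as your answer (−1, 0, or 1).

1

Reciprocity: 83 ≡ 3 and 251 ≡ 3 (mod 4), so (83/251) = −(251/83).
Reduce top mod 83: now compute (2/83).
Pull out 2: since 83 ≡ 3 (mod 8), (2/83) = -1.
Reached (1/83) = 1. Collecting the sign flips along the way, the symbol is +1.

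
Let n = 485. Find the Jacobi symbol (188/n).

-1

Pull out 2^2: since 485 ≡ 5 (mod 8), (2/485) = -1, so (2/485)^2 = +1.
Reciprocity: 47 ≡ 3 and 485 ≡ 1 (mod 4), so (47/485) = +(485/47).
Reduce top mod 47: now compute (15/47).
Reciprocity: 15 ≡ 3 and 47 ≡ 3 (mod 4), so (15/47) = −(47/15).
Reduce top mod 15: now compute (2/15).
Pull out 2: since 15 ≡ 7 (mod 8), (2/15) = +1.
Reached (1/15) = 1. Collecting the sign flips along the way, the symbol is -1.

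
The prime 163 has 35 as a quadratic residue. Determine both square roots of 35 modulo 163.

19, 144

Since 163 ≡ 3 (mod 4), a square root of 35 is 35^((163+1)/4) = 35^41 mod 163.
Repeated squaring: 35^2≡84, 35^4≡47, 35^8≡90, 35^16≡113, 35^32≡55 (mod 163).
35^41 = 35^(32+8+1) ≡ 144 (mod 163).
Check: 144² = 20736 ≡ 35 (mod 163). The two roots are 19 and 144.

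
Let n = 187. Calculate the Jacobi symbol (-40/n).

First reduce: -40 ≡ 147 (mod 187).
Reciprocity: 147 ≡ 3 and 187 ≡ 3 (mod 4), so (147/187) = −(187/147).
Reduce top mod 147: now compute (40/147).
Pull out 2^3: since 147 ≡ 3 (mod 8), (2/147) = -1, so (2/147)^3 = -1.
Reciprocity: 5 ≡ 1 and 147 ≡ 3 (mod 4), so (5/147) = +(147/5).
Reduce top mod 5: now compute (2/5).
Pull out 2: since 5 ≡ 5 (mod 8), (2/5) = -1.
Reached (1/5) = 1. Collecting the sign flips along the way, the symbol is -1.

-1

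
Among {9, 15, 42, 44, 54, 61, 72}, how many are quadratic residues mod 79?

4

(9/79) = +1 → QR.
(15/79) = -1 → non-residue.
(42/79) = +1 → QR.
(44/79) = +1 → QR.
(54/79) = -1 → non-residue.
(61/79) = -1 → non-residue.
(72/79) = +1 → QR.
Total quadratic residues among the 7: 4.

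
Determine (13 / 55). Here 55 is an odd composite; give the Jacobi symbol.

1

Reciprocity: 13 ≡ 1 and 55 ≡ 3 (mod 4), so (13/55) = +(55/13).
Reduce top mod 13: now compute (3/13).
Reciprocity: 3 ≡ 3 and 13 ≡ 1 (mod 4), so (3/13) = +(13/3).
Reduce top mod 3: now compute (1/3).
Reached (1/3) = 1. Collecting the sign flips along the way, the symbol is +1.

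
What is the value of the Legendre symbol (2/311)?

Pull out 2: since 311 ≡ 7 (mod 8), (2/311) = +1.
Reached (1/311) = 1. Collecting the sign flips along the way, the symbol is +1.

1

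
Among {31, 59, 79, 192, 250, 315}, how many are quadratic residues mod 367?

2

(31/367) = +1 → QR.
(59/367) = +1 → QR.
(79/367) = -1 → non-residue.
(192/367) = -1 → non-residue.
(250/367) = -1 → non-residue.
(315/367) = -1 → non-residue.
Total quadratic residues among the 6: 2.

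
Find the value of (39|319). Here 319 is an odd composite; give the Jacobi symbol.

1

Reciprocity: 39 ≡ 3 and 319 ≡ 3 (mod 4), so (39/319) = −(319/39).
Reduce top mod 39: now compute (7/39).
Reciprocity: 7 ≡ 3 and 39 ≡ 3 (mod 4), so (7/39) = −(39/7).
Reduce top mod 7: now compute (4/7).
Pull out 2^2: since 7 ≡ 7 (mod 8), (2/7) = +1, so (2/7)^2 = +1.
Reached (1/7) = 1. Collecting the sign flips along the way, the symbol is +1.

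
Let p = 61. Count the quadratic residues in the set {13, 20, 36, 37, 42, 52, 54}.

(13/61) = +1 → QR.
(20/61) = +1 → QR.
(36/61) = +1 → QR.
(37/61) = -1 → non-residue.
(42/61) = +1 → QR.
(52/61) = +1 → QR.
(54/61) = -1 → non-residue.
Total quadratic residues among the 7: 5.

5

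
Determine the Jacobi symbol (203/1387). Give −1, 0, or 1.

Reciprocity: 203 ≡ 3 and 1387 ≡ 3 (mod 4), so (203/1387) = −(1387/203).
Reduce top mod 203: now compute (169/203).
Reciprocity: 169 ≡ 1 and 203 ≡ 3 (mod 4), so (169/203) = +(203/169).
Reduce top mod 169: now compute (34/169).
Pull out 2: since 169 ≡ 1 (mod 8), (2/169) = +1.
Reciprocity: 17 ≡ 1 and 169 ≡ 1 (mod 4), so (17/169) = +(169/17).
Reduce top mod 17: now compute (16/17).
Pull out 2^4: since 17 ≡ 1 (mod 8), (2/17) = +1, so (2/17)^4 = +1.
Reached (1/17) = 1. Collecting the sign flips along the way, the symbol is -1.

-1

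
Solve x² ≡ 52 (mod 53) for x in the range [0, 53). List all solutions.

23, 30

53 ≡ 1 (mod 4), so we find a root by search.
Trying successive values, 23² = 529 ≡ 52 (mod 53). The other root is 53 − 23 = 30.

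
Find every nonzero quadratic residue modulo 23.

1 2 3 4 6 8 9 12 13 16 18

Square k = 1,…,11 (k and 23−k give the same square):
1²=1, 2²=4, 3²=9, 4²=16, 5²≡2, 6²≡13, 7²≡3, 8²≡18, 9²≡12, 10²≡8, 11²≡6 (mod 23).
So the quadratic residues mod 23 are {1, 2, 3, 4, 6, 8, 9, 12, 13, 16, 18}.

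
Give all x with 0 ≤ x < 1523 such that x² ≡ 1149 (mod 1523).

Since 1523 ≡ 3 (mod 4), a square root of 1149 is 1149^((1523+1)/4) = 1149^381 mod 1523.
Repeated squaring: 1149^2≡1283, 1149^4≡1249, 1149^8≡449, 1149^16≡565, 1149^32≡918, 1149^64≡505, 1149^128≡684, 1149^256≡295 (mod 1523).
1149^381 = 1149^(256+64+32+16+8+4+1) ≡ 1060 (mod 1523).
Check: 1060² = 1123600 ≡ 1149 (mod 1523). The two roots are 463 and 1060.

463, 1060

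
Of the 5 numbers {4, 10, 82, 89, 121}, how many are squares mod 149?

3

(4/149) = +1 → QR.
(10/149) = -1 → non-residue.
(82/149) = +1 → QR.
(89/149) = -1 → non-residue.
(121/149) = +1 → QR.
Total quadratic residues among the 5: 3.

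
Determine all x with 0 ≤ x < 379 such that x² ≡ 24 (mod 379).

Since 379 ≡ 3 (mod 4), a square root of 24 is 24^((379+1)/4) = 24^95 mod 379.
Repeated squaring: 24^2≡197, 24^4≡151, 24^8≡61, 24^16≡310, 24^32≡213, 24^64≡268 (mod 379).
24^95 = 24^(64+16+8+4+2+1) ≡ 294 (mod 379).
Check: 294² = 86436 ≡ 24 (mod 379). The two roots are 85 and 294.

85, 294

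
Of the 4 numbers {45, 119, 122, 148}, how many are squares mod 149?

(45/149) = +1 → QR.
(119/149) = +1 → QR.
(122/149) = -1 → non-residue.
(148/149) = +1 → QR.
Total quadratic residues among the 4: 3.

3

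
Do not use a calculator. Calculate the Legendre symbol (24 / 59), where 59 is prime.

-1

Euler's criterion: (24/59) ≡ 24^29 (mod 59).
24^2 ≡ 45 (mod 59)
24^4 ≡ 19 (mod 59)
24^8 ≡ 7 (mod 59)
24^16 ≡ 49 (mod 59)
24^29 = 24^(16+8+4+1) ≡ 58 (mod 59).
Result is 58 ≡ −1, so (24/59) = −1.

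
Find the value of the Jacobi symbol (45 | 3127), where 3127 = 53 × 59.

Reciprocity: 45 ≡ 1 and 3127 ≡ 3 (mod 4), so (45/3127) = +(3127/45).
Reduce top mod 45: now compute (22/45).
Pull out 2: since 45 ≡ 5 (mod 8), (2/45) = -1.
Reciprocity: 11 ≡ 3 and 45 ≡ 1 (mod 4), so (11/45) = +(45/11).
Reduce top mod 11: now compute (1/11).
Reached (1/11) = 1. Collecting the sign flips along the way, the symbol is -1.

-1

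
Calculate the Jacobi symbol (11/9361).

0

Reciprocity: 11 ≡ 3 and 9361 ≡ 1 (mod 4), so (11/9361) = +(9361/11).
Reduce top mod 11: now compute (0/11).
Top reduces to 0: gcd > 1, so the symbol is 0.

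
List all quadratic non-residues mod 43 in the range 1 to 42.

Square k = 1,…,21 (k and 43−k give the same square):
1²=1, 2²=4, 3²=9, 4²=16, 5²=25, 6²=36, 7²≡6, 8²≡21, 9²≡38, 10²≡14, 11²≡35, 12²≡15, 13²≡40, 14²≡24, 15²≡10, 16²≡41, 17²≡31, 18²≡23, 19²≡17, 20²≡13, 21²≡11 (mod 43).
The residues are {1, 4, 6, 9, 10, 11, 13, 14, 15, 16, 17, 21, 23, 24, 25, 31, 35, 36, 38, 40, 41}; the non-residues are the remaining 21 nonzero classes.

2,3,5,7,8,12,18,19,20,22,26,27,28,29,30,32,33,34,37,39,42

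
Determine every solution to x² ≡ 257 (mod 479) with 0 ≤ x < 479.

89, 390

Since 479 ≡ 3 (mod 4), a square root of 257 is 257^((479+1)/4) = 257^120 mod 479.
Repeated squaring: 257^2≡426, 257^4≡414, 257^8≡393, 257^16≡211, 257^32≡453, 257^64≡197 (mod 479).
257^120 = 257^(64+32+16+8) ≡ 89 (mod 479).
Check: 89² = 7921 ≡ 257 (mod 479). The two roots are 89 and 390.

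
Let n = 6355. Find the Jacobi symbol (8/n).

Pull out 2^3: since 6355 ≡ 3 (mod 8), (2/6355) = -1, so (2/6355)^3 = -1.
Reached (1/6355) = 1. Collecting the sign flips along the way, the symbol is -1.

-1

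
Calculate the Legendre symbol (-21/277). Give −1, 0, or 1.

Euler's criterion: (-21/277) ≡ 256^138 (mod 277).
256^2 ≡ 164 (mod 277)
256^4 ≡ 27 (mod 277)
256^8 ≡ 175 (mod 277)
256^16 ≡ 155 (mod 277)
256^32 ≡ 203 (mod 277)
256^64 ≡ 213 (mod 277)
256^128 ≡ 218 (mod 277)
256^138 = 256^(128+8+2) ≡ 1 (mod 277).
Result is 1, so (-21/277) = 1.

1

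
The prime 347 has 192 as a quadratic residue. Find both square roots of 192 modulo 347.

66, 281

Since 347 ≡ 3 (mod 4), a square root of 192 is 192^((347+1)/4) = 192^87 mod 347.
Repeated squaring: 192^2≡82, 192^4≡131, 192^8≡158, 192^16≡327, 192^32≡53, 192^64≡33 (mod 347).
192^87 = 192^(64+16+4+2+1) ≡ 281 (mod 347).
Check: 281² = 78961 ≡ 192 (mod 347). The two roots are 66 and 281.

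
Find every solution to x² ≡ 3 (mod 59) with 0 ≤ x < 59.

Since 59 ≡ 3 (mod 4), a square root of 3 is 3^((59+1)/4) = 3^15 mod 59.
Repeated squaring: 3^2≡9, 3^4≡22, 3^8≡12 (mod 59).
3^15 = 3^(8+4+2+1) ≡ 48 (mod 59).
Check: 48² = 2304 ≡ 3 (mod 59). The two roots are 11 and 48.

11, 48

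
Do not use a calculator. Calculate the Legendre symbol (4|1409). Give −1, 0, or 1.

Pull out 2^2: since 1409 ≡ 1 (mod 8), (2/1409) = +1, so (2/1409)^2 = +1.
Reached (1/1409) = 1. Collecting the sign flips along the way, the symbol is +1.

1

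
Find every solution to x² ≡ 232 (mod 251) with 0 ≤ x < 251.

105, 146

Since 251 ≡ 3 (mod 4), a square root of 232 is 232^((251+1)/4) = 232^63 mod 251.
Repeated squaring: 232^2≡110, 232^4≡52, 232^8≡194, 232^16≡237, 232^32≡196 (mod 251).
232^63 = 232^(32+16+8+4+2+1) ≡ 105 (mod 251).
Check: 105² = 11025 ≡ 232 (mod 251). The two roots are 105 and 146.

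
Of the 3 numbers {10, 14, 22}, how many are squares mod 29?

(10/29) = -1 → non-residue.
(14/29) = -1 → non-residue.
(22/29) = +1 → QR.
Total quadratic residues among the 3: 1.

1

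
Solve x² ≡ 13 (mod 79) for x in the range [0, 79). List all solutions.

Since 79 ≡ 3 (mod 4), a square root of 13 is 13^((79+1)/4) = 13^20 mod 79.
Repeated squaring: 13^2≡11, 13^4≡42, 13^8≡26, 13^16≡44 (mod 79).
13^20 = 13^(16+4) ≡ 31 (mod 79).
Check: 31² = 961 ≡ 13 (mod 79). The two roots are 31 and 48.

31, 48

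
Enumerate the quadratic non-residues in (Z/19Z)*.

2 3 8 10 12 13 14 15 18

Square k = 1,…,9 (k and 19−k give the same square):
1²=1, 2²=4, 3²=9, 4²=16, 5²≡6, 6²≡17, 7²≡11, 8²≡7, 9²≡5 (mod 19).
The residues are {1, 4, 5, 6, 7, 9, 11, 16, 17}; the non-residues are the remaining 9 nonzero classes.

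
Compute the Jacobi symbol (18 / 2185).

1

Pull out 2: since 2185 ≡ 1 (mod 8), (2/2185) = +1.
Reciprocity: 9 ≡ 1 and 2185 ≡ 1 (mod 4), so (9/2185) = +(2185/9).
Reduce top mod 9: now compute (7/9).
Reciprocity: 7 ≡ 3 and 9 ≡ 1 (mod 4), so (7/9) = +(9/7).
Reduce top mod 7: now compute (2/7).
Pull out 2: since 7 ≡ 7 (mod 8), (2/7) = +1.
Reached (1/7) = 1. Collecting the sign flips along the way, the symbol is +1.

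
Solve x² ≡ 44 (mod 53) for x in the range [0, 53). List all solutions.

53 ≡ 1 (mod 4), so we find a root by search.
Trying successive values, 16² = 256 ≡ 44 (mod 53). The other root is 53 − 16 = 37.

16, 37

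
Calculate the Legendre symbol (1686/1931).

Pull out 2: since 1931 ≡ 3 (mod 8), (2/1931) = -1.
Reciprocity: 843 ≡ 3 and 1931 ≡ 3 (mod 4), so (843/1931) = −(1931/843).
Reduce top mod 843: now compute (245/843).
Reciprocity: 245 ≡ 1 and 843 ≡ 3 (mod 4), so (245/843) = +(843/245).
Reduce top mod 245: now compute (108/245).
Pull out 2^2: since 245 ≡ 5 (mod 8), (2/245) = -1, so (2/245)^2 = +1.
Reciprocity: 27 ≡ 3 and 245 ≡ 1 (mod 4), so (27/245) = +(245/27).
Reduce top mod 27: now compute (2/27).
Pull out 2: since 27 ≡ 3 (mod 8), (2/27) = -1.
Reached (1/27) = 1. Collecting the sign flips along the way, the symbol is -1.

-1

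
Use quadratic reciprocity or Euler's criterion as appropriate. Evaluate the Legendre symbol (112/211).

-1

Euler's criterion: (112/211) ≡ 112^105 (mod 211).
112^2 ≡ 95 (mod 211)
112^4 ≡ 163 (mod 211)
112^8 ≡ 194 (mod 211)
112^16 ≡ 78 (mod 211)
112^32 ≡ 176 (mod 211)
112^64 ≡ 170 (mod 211)
112^105 = 112^(64+32+8+1) ≡ 210 (mod 211).
Result is 210 ≡ −1, so (112/211) = −1.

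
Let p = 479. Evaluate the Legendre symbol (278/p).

Euler's criterion: (278/479) ≡ 278^239 (mod 479).
278^2 ≡ 165 (mod 479)
278^4 ≡ 401 (mod 479)
278^8 ≡ 336 (mod 479)
278^16 ≡ 331 (mod 479)
278^32 ≡ 349 (mod 479)
278^64 ≡ 135 (mod 479)
278^128 ≡ 23 (mod 479)
278^239 = 278^(128+64+32+8+4+2+1) ≡ 1 (mod 479).
Result is 1, so (278/479) = 1.

1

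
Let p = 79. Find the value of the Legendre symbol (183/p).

First reduce: 183 ≡ 25 (mod 79).
Reciprocity: 25 ≡ 1 and 79 ≡ 3 (mod 4), so (25/79) = +(79/25).
Reduce top mod 25: now compute (4/25).
Pull out 2^2: since 25 ≡ 1 (mod 8), (2/25) = +1, so (2/25)^2 = +1.
Reached (1/25) = 1. Collecting the sign flips along the way, the symbol is +1.

1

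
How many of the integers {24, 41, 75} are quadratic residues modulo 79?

0

(24/79) = -1 → non-residue.
(41/79) = -1 → non-residue.
(75/79) = -1 → non-residue.
Total quadratic residues among the 3: 0.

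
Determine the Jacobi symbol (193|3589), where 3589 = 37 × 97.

Reciprocity: 193 ≡ 1 and 3589 ≡ 1 (mod 4), so (193/3589) = +(3589/193).
Reduce top mod 193: now compute (115/193).
Reciprocity: 115 ≡ 3 and 193 ≡ 1 (mod 4), so (115/193) = +(193/115).
Reduce top mod 115: now compute (78/115).
Pull out 2: since 115 ≡ 3 (mod 8), (2/115) = -1.
Reciprocity: 39 ≡ 3 and 115 ≡ 3 (mod 4), so (39/115) = −(115/39).
Reduce top mod 39: now compute (37/39).
Reciprocity: 37 ≡ 1 and 39 ≡ 3 (mod 4), so (37/39) = +(39/37).
Reduce top mod 37: now compute (2/37).
Pull out 2: since 37 ≡ 5 (mod 8), (2/37) = -1.
Reached (1/37) = 1. Collecting the sign flips along the way, the symbol is -1.

-1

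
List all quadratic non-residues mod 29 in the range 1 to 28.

Square k = 1,…,14 (k and 29−k give the same square):
1²=1, 2²=4, 3²=9, 4²=16, 5²=25, 6²≡7, 7²≡20, 8²≡6, 9²≡23, 10²≡13, 11²≡5, 12²≡28, 13²≡24, 14²≡22 (mod 29).
The residues are {1, 4, 5, 6, 7, 9, 13, 16, 20, 22, 23, 24, 25, 28}; the non-residues are the remaining 14 nonzero classes.

2,3,8,10,11,12,14,15,17,18,19,21,26,27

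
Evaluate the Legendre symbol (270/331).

Euler's criterion: (270/331) ≡ 270^165 (mod 331).
270^2 ≡ 80 (mod 331)
270^4 ≡ 111 (mod 331)
270^8 ≡ 74 (mod 331)
270^16 ≡ 180 (mod 331)
270^32 ≡ 293 (mod 331)
270^64 ≡ 120 (mod 331)
270^128 ≡ 167 (mod 331)
270^165 = 270^(128+32+4+1) ≡ 1 (mod 331).
Result is 1, so (270/331) = 1.

1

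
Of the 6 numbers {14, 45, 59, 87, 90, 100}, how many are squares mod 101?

4

(14/101) = +1 → QR.
(45/101) = +1 → QR.
(59/101) = -1 → non-residue.
(87/101) = +1 → QR.
(90/101) = -1 → non-residue.
(100/101) = +1 → QR.
Total quadratic residues among the 6: 4.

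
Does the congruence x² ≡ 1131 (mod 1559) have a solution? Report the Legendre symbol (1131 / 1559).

1

Reciprocity: 1131 ≡ 3 and 1559 ≡ 3 (mod 4), so (1131/1559) = −(1559/1131).
Reduce top mod 1131: now compute (428/1131).
Pull out 2^2: since 1131 ≡ 3 (mod 8), (2/1131) = -1, so (2/1131)^2 = +1.
Reciprocity: 107 ≡ 3 and 1131 ≡ 3 (mod 4), so (107/1131) = −(1131/107).
Reduce top mod 107: now compute (61/107).
Reciprocity: 61 ≡ 1 and 107 ≡ 3 (mod 4), so (61/107) = +(107/61).
Reduce top mod 61: now compute (46/61).
Pull out 2: since 61 ≡ 5 (mod 8), (2/61) = -1.
Reciprocity: 23 ≡ 3 and 61 ≡ 1 (mod 4), so (23/61) = +(61/23).
Reduce top mod 23: now compute (15/23).
Reciprocity: 15 ≡ 3 and 23 ≡ 3 (mod 4), so (15/23) = −(23/15).
Reduce top mod 15: now compute (8/15).
Pull out 2^3: since 15 ≡ 7 (mod 8), (2/15) = +1, so (2/15)^3 = +1.
Reached (1/15) = 1. Collecting the sign flips along the way, the symbol is +1.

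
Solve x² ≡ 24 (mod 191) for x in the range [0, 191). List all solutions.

62, 129

Since 191 ≡ 3 (mod 4), a square root of 24 is 24^((191+1)/4) = 24^48 mod 191.
Repeated squaring: 24^2≡3, 24^4≡9, 24^8≡81, 24^16≡67, 24^32≡96 (mod 191).
24^48 = 24^(32+16) ≡ 129 (mod 191).
Check: 129² = 16641 ≡ 24 (mod 191). The two roots are 62 and 129.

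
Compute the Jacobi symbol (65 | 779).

1

Reciprocity: 65 ≡ 1 and 779 ≡ 3 (mod 4), so (65/779) = +(779/65).
Reduce top mod 65: now compute (64/65).
Pull out 2^6: since 65 ≡ 1 (mod 8), (2/65) = +1, so (2/65)^6 = +1.
Reached (1/65) = 1. Collecting the sign flips along the way, the symbol is +1.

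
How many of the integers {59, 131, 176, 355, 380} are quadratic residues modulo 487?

(59/487) = -1 → non-residue.
(131/487) = -1 → non-residue.
(176/487) = -1 → non-residue.
(355/487) = -1 → non-residue.
(380/487) = -1 → non-residue.
Total quadratic residues among the 5: 0.

0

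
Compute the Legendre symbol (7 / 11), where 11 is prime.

Euler's criterion: (7/11) ≡ 7^5 (mod 11).
7^2 ≡ 5 (mod 11)
7^4 ≡ 3 (mod 11)
7^5 = 7^(4+1) ≡ 10 (mod 11).
Result is 10 ≡ −1, so (7/11) = −1.

-1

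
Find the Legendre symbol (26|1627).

Pull out 2: since 1627 ≡ 3 (mod 8), (2/1627) = -1.
Reciprocity: 13 ≡ 1 and 1627 ≡ 3 (mod 4), so (13/1627) = +(1627/13).
Reduce top mod 13: now compute (2/13).
Pull out 2: since 13 ≡ 5 (mod 8), (2/13) = -1.
Reached (1/13) = 1. Collecting the sign flips along the way, the symbol is +1.

1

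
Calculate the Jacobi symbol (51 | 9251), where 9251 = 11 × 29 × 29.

Reciprocity: 51 ≡ 3 and 9251 ≡ 3 (mod 4), so (51/9251) = −(9251/51).
Reduce top mod 51: now compute (20/51).
Pull out 2^2: since 51 ≡ 3 (mod 8), (2/51) = -1, so (2/51)^2 = +1.
Reciprocity: 5 ≡ 1 and 51 ≡ 3 (mod 4), so (5/51) = +(51/5).
Reduce top mod 5: now compute (1/5).
Reached (1/5) = 1. Collecting the sign flips along the way, the symbol is -1.

-1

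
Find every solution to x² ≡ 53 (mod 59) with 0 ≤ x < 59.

17, 42

Since 59 ≡ 3 (mod 4), a square root of 53 is 53^((59+1)/4) = 53^15 mod 59.
Repeated squaring: 53^2≡36, 53^4≡57, 53^8≡4 (mod 59).
53^15 = 53^(8+4+2+1) ≡ 17 (mod 59).
Check: 17² = 289 ≡ 53 (mod 59). The two roots are 17 and 42.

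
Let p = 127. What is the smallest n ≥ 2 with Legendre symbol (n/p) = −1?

(2/127) = +1, so 2 is a residue.
(3/127) = −1, so 3 is the smallest positive non-residue mod 127.

3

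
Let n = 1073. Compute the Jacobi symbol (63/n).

1

Reciprocity: 63 ≡ 3 and 1073 ≡ 1 (mod 4), so (63/1073) = +(1073/63).
Reduce top mod 63: now compute (2/63).
Pull out 2: since 63 ≡ 7 (mod 8), (2/63) = +1.
Reached (1/63) = 1. Collecting the sign flips along the way, the symbol is +1.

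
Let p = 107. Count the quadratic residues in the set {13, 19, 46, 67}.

(13/107) = +1 → QR.
(19/107) = +1 → QR.
(46/107) = -1 → non-residue.
(67/107) = -1 → non-residue.
Total quadratic residues among the 4: 2.

2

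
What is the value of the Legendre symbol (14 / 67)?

1

Euler's criterion: (14/67) ≡ 14^33 (mod 67).
14^2 ≡ 62 (mod 67)
14^4 ≡ 25 (mod 67)
14^8 ≡ 22 (mod 67)
14^16 ≡ 15 (mod 67)
14^32 ≡ 24 (mod 67)
14^33 = 14^(32+1) ≡ 1 (mod 67).
Result is 1, so (14/67) = 1.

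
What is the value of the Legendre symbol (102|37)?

1

First reduce: 102 ≡ 28 (mod 37).
Pull out 2^2: since 37 ≡ 5 (mod 8), (2/37) = -1, so (2/37)^2 = +1.
Reciprocity: 7 ≡ 3 and 37 ≡ 1 (mod 4), so (7/37) = +(37/7).
Reduce top mod 7: now compute (2/7).
Pull out 2: since 7 ≡ 7 (mod 8), (2/7) = +1.
Reached (1/7) = 1. Collecting the sign flips along the way, the symbol is +1.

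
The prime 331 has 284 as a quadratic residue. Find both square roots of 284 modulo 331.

51, 280

Since 331 ≡ 3 (mod 4), a square root of 284 is 284^((331+1)/4) = 284^83 mod 331.
Repeated squaring: 284^2≡223, 284^4≡79, 284^8≡283, 284^16≡318, 284^32≡169, 284^64≡95 (mod 331).
284^83 = 284^(64+16+2+1) ≡ 280 (mod 331).
Check: 280² = 78400 ≡ 284 (mod 331). The two roots are 51 and 280.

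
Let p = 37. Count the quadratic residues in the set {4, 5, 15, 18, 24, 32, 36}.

(4/37) = +1 → QR.
(5/37) = -1 → non-residue.
(15/37) = -1 → non-residue.
(18/37) = -1 → non-residue.
(24/37) = -1 → non-residue.
(32/37) = -1 → non-residue.
(36/37) = +1 → QR.
Total quadratic residues among the 7: 2.

2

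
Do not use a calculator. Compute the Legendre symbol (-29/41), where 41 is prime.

Euler's criterion: (-29/41) ≡ 12^20 (mod 41).
12^2 ≡ 21 (mod 41)
12^4 ≡ 31 (mod 41)
12^8 ≡ 18 (mod 41)
12^16 ≡ 37 (mod 41)
12^20 = 12^(16+4) ≡ 40 (mod 41).
Result is 40 ≡ −1, so (-29/41) = −1.

-1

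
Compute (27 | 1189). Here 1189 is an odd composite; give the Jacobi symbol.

Reciprocity: 27 ≡ 3 and 1189 ≡ 1 (mod 4), so (27/1189) = +(1189/27).
Reduce top mod 27: now compute (1/27).
Reached (1/27) = 1. Collecting the sign flips along the way, the symbol is +1.

1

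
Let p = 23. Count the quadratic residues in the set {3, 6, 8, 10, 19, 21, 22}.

(3/23) = +1 → QR.
(6/23) = +1 → QR.
(8/23) = +1 → QR.
(10/23) = -1 → non-residue.
(19/23) = -1 → non-residue.
(21/23) = -1 → non-residue.
(22/23) = -1 → non-residue.
Total quadratic residues among the 7: 3.

3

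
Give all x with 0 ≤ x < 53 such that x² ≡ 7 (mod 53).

22, 31

53 ≡ 1 (mod 4), so we find a root by search.
Trying successive values, 22² = 484 ≡ 7 (mod 53). The other root is 53 − 22 = 31.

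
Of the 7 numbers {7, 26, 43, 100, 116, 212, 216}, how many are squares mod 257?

(7/257) = -1 → non-residue.
(26/257) = +1 → QR.
(43/257) = -1 → non-residue.
(100/257) = +1 → QR.
(116/257) = +1 → QR.
(212/257) = -1 → non-residue.
(216/257) = -1 → non-residue.
Total quadratic residues among the 7: 3.

3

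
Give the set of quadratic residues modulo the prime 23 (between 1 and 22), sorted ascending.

1, 2, 3, 4, 6, 8, 9, 12, 13, 16, 18

Square k = 1,…,11 (k and 23−k give the same square):
1²=1, 2²=4, 3²=9, 4²=16, 5²≡2, 6²≡13, 7²≡3, 8²≡18, 9²≡12, 10²≡8, 11²≡6 (mod 23).
So the quadratic residues mod 23 are {1, 2, 3, 4, 6, 8, 9, 12, 13, 16, 18}.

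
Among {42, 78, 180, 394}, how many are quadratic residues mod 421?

3

(42/421) = -1 → non-residue.
(78/421) = +1 → QR.
(180/421) = +1 → QR.
(394/421) = +1 → QR.
Total quadratic residues among the 4: 3.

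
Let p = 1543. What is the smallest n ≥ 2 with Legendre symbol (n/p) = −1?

3

(2/1543) = +1, so 2 is a residue.
(3/1543) = −1, so 3 is the smallest positive non-residue mod 1543.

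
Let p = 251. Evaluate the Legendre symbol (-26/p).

1

Euler's criterion: (-26/251) ≡ 225^125 (mod 251).
225^2 ≡ 174 (mod 251)
225^4 ≡ 156 (mod 251)
225^8 ≡ 240 (mod 251)
225^16 ≡ 121 (mod 251)
225^32 ≡ 83 (mod 251)
225^64 ≡ 112 (mod 251)
225^125 = 225^(64+32+16+8+4+1) ≡ 1 (mod 251).
Result is 1, so (-26/251) = 1.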